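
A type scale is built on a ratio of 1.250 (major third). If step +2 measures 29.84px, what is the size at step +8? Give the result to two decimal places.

113.83px

Moving from step +2 to step +8 is 6 steps up, so multiply by r⁶.
29.84 × 1.250⁶ = 29.84 × 3.81470 ≈ 113.831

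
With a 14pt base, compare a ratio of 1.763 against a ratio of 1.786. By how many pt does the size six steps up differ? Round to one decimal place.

34.0pt

At 1.763: 14.0 × 1.763⁶ = 420.380pt
At 1.786: 14.0 × 1.786⁶ = 454.377pt
Difference: 454.377 − 420.380 = 33.997pt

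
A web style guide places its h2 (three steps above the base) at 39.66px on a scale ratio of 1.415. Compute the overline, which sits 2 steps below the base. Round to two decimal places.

Moving from step +3 to step -2 is 5 steps down, so divide by r⁵.
39.66 ÷ 1.415⁵ = 39.66 ÷ 5.67260 ≈ 6.992

6.99px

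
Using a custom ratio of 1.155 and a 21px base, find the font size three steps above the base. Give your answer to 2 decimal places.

32.36px

A modular type scale is a geometric sequence: sizeₙ = base × rⁿ.
21.0 × 1.155³ = 21.0 × 1.54080 ≈ 32.36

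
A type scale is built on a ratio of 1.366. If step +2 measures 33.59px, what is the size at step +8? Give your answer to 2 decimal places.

218.23px

Moving from step +2 to step +8 is 6 steps up, so multiply by r⁶.
33.59 × 1.366⁶ = 33.59 × 6.49687 ≈ 218.230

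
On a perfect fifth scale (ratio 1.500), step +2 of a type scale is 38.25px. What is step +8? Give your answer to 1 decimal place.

435.7px

Moving from step +2 to step +8 is 6 steps up, so multiply by r⁶.
38.25 × 1.500⁶ = 38.25 × 11.39062 ≈ 435.691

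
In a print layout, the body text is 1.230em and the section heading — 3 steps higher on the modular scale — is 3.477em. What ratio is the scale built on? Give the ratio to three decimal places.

r³ = 3.477 / 1.230, so r = (3.477/1.230)^(1/3).
r = 2.8268^(1/3) ≈ 1.4139

1.414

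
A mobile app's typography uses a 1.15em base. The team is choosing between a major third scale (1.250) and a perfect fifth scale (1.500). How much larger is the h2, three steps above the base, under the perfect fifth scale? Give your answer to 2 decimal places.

1.64em

Major third: 1.15 × 1.250³ = 2.2461em
Perfect fifth: 1.15 × 1.500³ = 3.8812em
Difference: 3.8812 − 2.2461 = 1.6351em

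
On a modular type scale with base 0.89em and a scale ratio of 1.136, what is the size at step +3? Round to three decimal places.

0.89 × 1.136³ = 0.89 × 1.46600 ≈ 1.305

1.305em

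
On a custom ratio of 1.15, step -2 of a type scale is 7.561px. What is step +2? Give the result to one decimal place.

Moving from step -2 to step +2 is 4 steps up, so multiply by r⁴.
7.561 × 1.15⁴ = 7.561 × 1.74901 ≈ 13.224

13.2px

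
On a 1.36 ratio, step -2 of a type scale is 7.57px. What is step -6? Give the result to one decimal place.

2.2px

Moving from step -2 to step -6 is 4 steps down, so divide by r⁴.
7.57 ÷ 1.36⁴ = 7.57 ÷ 3.42102 ≈ 2.213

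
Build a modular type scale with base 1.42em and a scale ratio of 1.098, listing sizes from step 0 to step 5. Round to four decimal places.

Step 0: 1.42em
Step 1: 1.42 × 1.098 = 1.5592
Step 2: 1.42 × 1.098² = 1.7120
Step 3: 1.42 × 1.098³ = 1.8797
Step 4: 1.42 × 1.098⁴ = 2.0639
Step 5: 1.42 × 1.098⁵ = 2.2662

1.4200em, 1.5592em, 1.7120em, 1.8797em, 2.0639em, 2.2662em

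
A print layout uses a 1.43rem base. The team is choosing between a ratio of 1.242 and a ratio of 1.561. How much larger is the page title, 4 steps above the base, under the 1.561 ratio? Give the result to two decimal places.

5.09rem

At 1.242: 1.43 × 1.242⁴ = 3.4027rem
At 1.561: 1.43 × 1.561⁴ = 8.4908rem
Difference: 8.4908 − 3.4027 = 5.0881rem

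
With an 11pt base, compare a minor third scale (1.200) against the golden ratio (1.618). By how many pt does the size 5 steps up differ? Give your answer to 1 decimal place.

Minor third: 11.0 × 1.200⁵ = 27.372pt
Golden ratio: 11.0 × 1.618⁵ = 121.979pt
Difference: 121.979 − 27.372 = 94.607pt

94.6pt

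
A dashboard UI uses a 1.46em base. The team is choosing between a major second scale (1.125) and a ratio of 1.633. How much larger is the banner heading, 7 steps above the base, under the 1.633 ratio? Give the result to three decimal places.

Major second: 1.46 × 1.125⁷ = 3.32982em
At 1.633: 1.46 × 1.633⁷ = 45.21225em
Difference: 45.21225 − 3.32982 = 41.88243em

41.882em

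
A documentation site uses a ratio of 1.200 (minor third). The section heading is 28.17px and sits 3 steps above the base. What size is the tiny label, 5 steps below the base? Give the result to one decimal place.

28.17 ÷ 1.200⁸ = 28.17 ÷ 4.29982 ≈ 6.551

6.6px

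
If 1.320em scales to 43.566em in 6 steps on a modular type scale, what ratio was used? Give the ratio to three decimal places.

1.791

r⁶ = 43.566 / 1.320, so r = (43.566/1.320)^(1/6).
r = 33.0045^(1/6) ≈ 1.7910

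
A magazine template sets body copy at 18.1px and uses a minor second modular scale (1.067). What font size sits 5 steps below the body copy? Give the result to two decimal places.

13.09px

18.1 ÷ 1.067⁵ = 18.1 ÷ 1.38300 ≈ 13.09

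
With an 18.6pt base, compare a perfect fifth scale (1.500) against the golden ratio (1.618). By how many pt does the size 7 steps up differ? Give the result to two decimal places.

222.16pt

Perfect fifth: 18.6 × 1.500⁷ = 317.7984pt
Golden ratio: 18.6 × 1.618⁷ = 539.9612pt
Difference: 539.9612 − 317.7984 = 222.1628pt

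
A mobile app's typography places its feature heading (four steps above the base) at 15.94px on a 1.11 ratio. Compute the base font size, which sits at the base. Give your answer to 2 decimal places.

15.94 ÷ 1.11⁴ = 15.94 ÷ 1.51807 ≈ 10.500

10.50px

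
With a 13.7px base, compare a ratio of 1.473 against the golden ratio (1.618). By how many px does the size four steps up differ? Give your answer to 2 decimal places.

At 1.473: 13.7 × 1.473⁴ = 64.4958px
Golden ratio: 13.7 × 1.618⁴ = 93.8933px
Difference: 93.8933 − 64.4958 = 29.3975px

29.40px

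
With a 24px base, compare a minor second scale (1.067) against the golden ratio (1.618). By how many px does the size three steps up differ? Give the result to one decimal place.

Minor second: 24.0 × 1.067³ = 29.154px
Golden ratio: 24.0 × 1.618³ = 101.659px
Difference: 101.659 − 29.154 = 72.505px

72.5px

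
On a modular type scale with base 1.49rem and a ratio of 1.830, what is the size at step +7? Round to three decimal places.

1.49 × 1.830⁷ = 1.49 × 68.73179 ≈ 102.410

102.410rem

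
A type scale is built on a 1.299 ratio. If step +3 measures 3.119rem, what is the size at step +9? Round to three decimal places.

The gap is 9 − (3) = 6 steps, so the factor is 1.299^6.
3.119 × 1.299⁶ = 3.119 × 4.80457 ≈ 14.985

14.985rem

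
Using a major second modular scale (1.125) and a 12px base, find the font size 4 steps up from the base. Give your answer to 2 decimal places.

19.22px

12.0 × 1.125⁴ = 12.0 × 1.60181 ≈ 19.22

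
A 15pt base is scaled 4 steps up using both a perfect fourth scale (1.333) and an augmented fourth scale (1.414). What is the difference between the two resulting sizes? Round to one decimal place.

12.6pt

Perfect fourth: 15.0 × 1.333⁴ = 47.360pt
Augmented fourth: 15.0 × 1.414⁴ = 59.964pt
Difference: 59.964 − 47.360 = 12.604pt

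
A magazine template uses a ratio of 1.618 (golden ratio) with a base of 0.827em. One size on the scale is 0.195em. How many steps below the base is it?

1.618ⁿ = 0.827 / 0.195 = 4.2410
n = ln(4.2410) / ln(1.618) = 1.4448 / 0.4812 ≈ 3.00

3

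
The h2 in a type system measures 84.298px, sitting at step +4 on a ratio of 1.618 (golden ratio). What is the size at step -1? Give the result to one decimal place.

7.6px

84.298 ÷ 1.618⁵ = 84.298 ÷ 11.08901 ≈ 7.602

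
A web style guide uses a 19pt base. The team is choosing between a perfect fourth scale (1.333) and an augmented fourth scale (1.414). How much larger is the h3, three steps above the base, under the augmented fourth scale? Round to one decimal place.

8.7pt

Perfect fourth: 19.0 × 1.333³ = 45.003pt
Augmented fourth: 19.0 × 1.414³ = 53.716pt
Difference: 53.716 − 45.003 = 8.713pt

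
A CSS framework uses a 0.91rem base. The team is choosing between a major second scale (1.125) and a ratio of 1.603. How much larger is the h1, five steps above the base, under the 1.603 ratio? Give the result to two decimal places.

7.99rem

Major second: 0.91 × 1.125⁵ = 1.6398rem
At 1.603: 0.91 × 1.603⁵ = 9.6318rem
Difference: 9.6318 − 1.6398 = 7.9920rem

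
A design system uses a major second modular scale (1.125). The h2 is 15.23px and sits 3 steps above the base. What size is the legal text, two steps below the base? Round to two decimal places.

The gap is -2 − (3) = -5 steps, so the factor is 1.125^-5.
15.23 ÷ 1.125⁵ = 15.23 ÷ 1.80203 ≈ 8.452

8.45px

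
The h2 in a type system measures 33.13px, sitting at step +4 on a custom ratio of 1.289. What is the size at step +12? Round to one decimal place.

33.13 × 1.289⁸ = 33.13 × 7.62120 ≈ 252.490

252.5px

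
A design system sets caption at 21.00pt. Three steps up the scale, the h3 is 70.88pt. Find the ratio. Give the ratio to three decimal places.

1.500

r³ = 70.88 / 21.00, so r = (70.88/21.00)^(1/3).
r = 3.3752^(1/3) ≈ 1.5000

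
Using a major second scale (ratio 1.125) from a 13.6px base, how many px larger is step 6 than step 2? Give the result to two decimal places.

Step 2: 13.6 × 1.125² = 17.2125px
Step 6: 13.6 × 1.125⁶ = 27.5711px
Difference: 27.5711 − 17.2125 = 10.3586px

10.36px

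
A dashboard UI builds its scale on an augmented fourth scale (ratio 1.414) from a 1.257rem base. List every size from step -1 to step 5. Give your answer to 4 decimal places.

Step -1: 1.257 ÷ 1.414 = 0.8890
Step 0: 1.257rem
Step 1: 1.257 × 1.414 = 1.7774
Step 2: 1.257 × 1.414² = 2.5132
Step 3: 1.257 × 1.414³ = 3.5537
Step 4: 1.257 × 1.414⁴ = 5.0250
Step 5: 1.257 × 1.414⁵ = 7.1053

0.8890rem, 1.2570rem, 1.7774rem, 2.5132rem, 3.5537rem, 5.0250rem, 7.1053rem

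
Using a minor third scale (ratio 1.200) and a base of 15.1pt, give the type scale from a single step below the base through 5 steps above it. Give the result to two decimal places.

Step -1: 15.1 ÷ 1.200 = 12.58
Step 0: 15.1pt
Step 1: 15.1 × 1.200 = 18.12
Step 2: 15.1 × 1.200² = 21.74
Step 3: 15.1 × 1.200³ = 26.09
Step 4: 15.1 × 1.200⁴ = 31.31
Step 5: 15.1 × 1.200⁵ = 37.57

12.58pt, 15.10pt, 18.12pt, 21.74pt, 26.09pt, 31.31pt, 37.57pt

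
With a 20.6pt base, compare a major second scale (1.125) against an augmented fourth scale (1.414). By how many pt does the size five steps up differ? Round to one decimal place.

Major second: 20.6 × 1.125⁵ = 37.122pt
Augmented fourth: 20.6 × 1.414⁵ = 116.443pt
Difference: 116.443 − 37.122 = 79.321pt

79.3pt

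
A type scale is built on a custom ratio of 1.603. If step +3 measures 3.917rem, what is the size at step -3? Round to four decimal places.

The gap is -3 − (3) = -6 steps, so the factor is 1.603^-6.
3.917 ÷ 1.603⁶ = 3.917 ÷ 16.96685 ≈ 0.2309

0.2309rem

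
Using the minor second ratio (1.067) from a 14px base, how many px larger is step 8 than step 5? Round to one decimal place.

4.2px

Step 5: 14.0 × 1.067⁵ = 19.362px
Step 8: 14.0 × 1.067⁸ = 23.520px
Difference: 23.520 − 19.362 = 4.158px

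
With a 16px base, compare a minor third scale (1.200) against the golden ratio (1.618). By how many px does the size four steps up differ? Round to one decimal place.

76.5px

Minor third: 16.0 × 1.200⁴ = 33.178px
Golden ratio: 16.0 × 1.618⁴ = 109.656px
Difference: 109.656 − 33.178 = 76.478px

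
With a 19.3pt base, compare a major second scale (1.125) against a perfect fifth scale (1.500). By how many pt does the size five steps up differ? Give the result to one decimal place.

Major second: 19.3 × 1.125⁵ = 34.779pt
Perfect fifth: 19.3 × 1.500⁵ = 146.559pt
Difference: 146.559 − 34.779 = 111.780pt

111.8pt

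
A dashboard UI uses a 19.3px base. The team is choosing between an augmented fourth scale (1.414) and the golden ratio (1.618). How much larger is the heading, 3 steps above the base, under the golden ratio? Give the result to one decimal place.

Augmented fourth: 19.3 × 1.414³ = 54.564px
Golden ratio: 19.3 × 1.618³ = 81.751px
Difference: 81.751 − 54.564 = 27.187px

27.2px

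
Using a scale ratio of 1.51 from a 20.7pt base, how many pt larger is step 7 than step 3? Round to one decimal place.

299.2pt

Step 3: 20.7 × 1.51³ = 71.269pt
Step 7: 20.7 × 1.51⁷ = 370.518pt
Difference: 370.518 − 71.269 = 299.249pt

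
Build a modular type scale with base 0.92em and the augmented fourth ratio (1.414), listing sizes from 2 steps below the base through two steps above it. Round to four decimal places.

0.4601em, 0.6506em, 0.9200em, 1.3009em, 1.8394em

Step -2: 0.92 ÷ 1.414² = 0.4601
Step -1: 0.92 ÷ 1.414 = 0.6506
Step 0: 0.92em
Step 1: 0.92 × 1.414 = 1.3009
Step 2: 0.92 × 1.414² = 1.8394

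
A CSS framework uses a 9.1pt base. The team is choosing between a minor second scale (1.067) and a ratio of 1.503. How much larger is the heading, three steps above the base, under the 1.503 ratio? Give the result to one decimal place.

Minor second: 9.1 × 1.067³ = 11.054pt
At 1.503: 9.1 × 1.503³ = 30.897pt
Difference: 30.897 − 11.054 = 19.843pt

19.8pt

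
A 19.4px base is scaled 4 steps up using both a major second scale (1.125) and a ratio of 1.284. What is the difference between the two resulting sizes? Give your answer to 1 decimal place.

21.7px

Major second: 19.4 × 1.125⁴ = 31.075px
At 1.284: 19.4 × 1.284⁴ = 52.730px
Difference: 52.730 − 31.075 = 21.655px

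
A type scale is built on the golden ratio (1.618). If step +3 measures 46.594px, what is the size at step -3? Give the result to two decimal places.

2.60px

Moving from step +3 to step -3 is 6 steps down, so divide by r⁶.
46.594 ÷ 1.618⁶ = 46.594 ÷ 17.94201 ≈ 2.597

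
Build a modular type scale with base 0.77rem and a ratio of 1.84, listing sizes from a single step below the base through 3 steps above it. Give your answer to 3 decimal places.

Step -1: 0.77 ÷ 1.84 = 0.418
Step 0: 0.77rem
Step 1: 0.77 × 1.84 = 1.417
Step 2: 0.77 × 1.84² = 2.607
Step 3: 0.77 × 1.84³ = 4.797

0.418rem, 0.770rem, 1.417rem, 2.607rem, 4.797rem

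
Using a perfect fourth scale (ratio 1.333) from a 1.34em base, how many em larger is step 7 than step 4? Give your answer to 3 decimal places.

5.790em

Step 4: 1.34 × 1.333⁴ = 4.23083em
Step 7: 1.34 × 1.333⁷ = 10.02111em
Difference: 10.02111 − 4.23083 = 5.79028em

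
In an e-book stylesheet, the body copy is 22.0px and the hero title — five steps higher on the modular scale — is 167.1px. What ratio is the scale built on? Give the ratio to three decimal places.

The ratio satisfies 22.0 × r⁵ = 167.1, so r = (167.1 / 22.0)^(1/5).
r = 7.5955^(1/5) ≈ 1.5001

1.500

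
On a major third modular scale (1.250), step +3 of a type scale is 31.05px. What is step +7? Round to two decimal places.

75.81px

31.05 × 1.250⁴ = 31.05 × 2.44141 ≈ 75.806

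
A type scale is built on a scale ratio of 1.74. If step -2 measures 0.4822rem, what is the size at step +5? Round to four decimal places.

Moving from step -2 to step +5 is 7 steps up, so multiply by r⁷.
0.4822 × 1.74⁷ = 0.4822 × 48.28861 ≈ 23.2848

23.2848rem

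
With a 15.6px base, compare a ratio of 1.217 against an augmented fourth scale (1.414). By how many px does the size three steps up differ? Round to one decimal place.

16.0px

At 1.217: 15.6 × 1.217³ = 28.119px
Augmented fourth: 15.6 × 1.414³ = 44.103px
Difference: 44.103 − 28.119 = 15.984px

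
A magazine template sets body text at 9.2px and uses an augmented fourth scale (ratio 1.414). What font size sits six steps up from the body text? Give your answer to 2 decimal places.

9.2 × 1.414⁶ = 9.2 × 7.99275 ≈ 73.53

73.53px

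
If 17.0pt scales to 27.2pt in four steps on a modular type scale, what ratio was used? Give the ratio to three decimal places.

1.125

r⁴ = 27.2 / 17.0, so r = (27.2/17.0)^(1/4).
r = 1.6000^(1/4) ≈ 1.1247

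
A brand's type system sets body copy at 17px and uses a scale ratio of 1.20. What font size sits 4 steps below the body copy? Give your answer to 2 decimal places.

A modular type scale is a geometric sequence: sizeₙ = base × rⁿ.
17.0 ÷ 1.20⁴ = 17.0 ÷ 2.07360 ≈ 8.20

8.20px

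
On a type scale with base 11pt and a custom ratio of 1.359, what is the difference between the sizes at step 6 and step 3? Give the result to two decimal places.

41.69pt

Step 3: 11.0 × 1.359³ = 27.6090pt
Step 6: 11.0 × 1.359⁶ = 69.2962pt
Difference: 69.2962 − 27.6090 = 41.6872pt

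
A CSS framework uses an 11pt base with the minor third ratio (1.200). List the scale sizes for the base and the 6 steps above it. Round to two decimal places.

Step 0: 11pt
Step 1: 11.0 × 1.200 = 13.20
Step 2: 11.0 × 1.200² = 15.84
Step 3: 11.0 × 1.200³ = 19.01
Step 4: 11.0 × 1.200⁴ = 22.81
Step 5: 11.0 × 1.200⁵ = 27.37
Step 6: 11.0 × 1.200⁶ = 32.85

11.00pt, 13.20pt, 15.84pt, 19.01pt, 22.81pt, 27.37pt, 32.85pt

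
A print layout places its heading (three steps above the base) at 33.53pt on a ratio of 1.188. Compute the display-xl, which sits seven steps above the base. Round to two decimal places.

The gap is 7 − (3) = 4 steps, so the factor is 1.188^4.
33.53 × 1.188⁴ = 33.53 × 1.99189 ≈ 66.788

66.79pt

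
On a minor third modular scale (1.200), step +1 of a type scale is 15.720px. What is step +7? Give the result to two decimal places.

46.94px

15.720 × 1.200⁶ = 15.720 × 2.98598 ≈ 46.940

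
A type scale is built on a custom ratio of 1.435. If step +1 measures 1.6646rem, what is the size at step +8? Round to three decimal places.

20.858rem

1.6646 × 1.435⁷ = 1.6646 × 12.53035 ≈ 20.858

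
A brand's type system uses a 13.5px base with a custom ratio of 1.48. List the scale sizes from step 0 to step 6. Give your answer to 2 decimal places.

Step 0: 13.5px
Step 1: 13.5 × 1.48 = 19.98
Step 2: 13.5 × 1.48² = 29.57
Step 3: 13.5 × 1.48³ = 43.76
Step 4: 13.5 × 1.48⁴ = 64.77
Step 5: 13.5 × 1.48⁵ = 95.86
Step 6: 13.5 × 1.48⁶ = 141.87

13.50px, 19.98px, 29.57px, 43.76px, 64.77px, 95.86px, 141.87px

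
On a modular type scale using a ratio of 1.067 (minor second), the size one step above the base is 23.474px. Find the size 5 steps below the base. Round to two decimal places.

15.91px

Moving from step +1 to step -5 is 6 steps down, so divide by r⁶.
23.474 ÷ 1.067⁶ = 23.474 ÷ 1.47566 ≈ 15.907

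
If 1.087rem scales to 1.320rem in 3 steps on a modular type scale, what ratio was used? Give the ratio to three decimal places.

1.067

The ratio satisfies 1.087 × r³ = 1.320, so r = (1.320 / 1.087)^(1/3).
r = 1.2144^(1/3) ≈ 1.0669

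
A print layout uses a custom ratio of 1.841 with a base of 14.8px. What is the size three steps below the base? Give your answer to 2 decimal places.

Each step on a modular scale multiplies by the ratio, so the size n steps from the base is base × ratioⁿ.
14.8 ÷ 1.841³ = 14.8 ÷ 6.23967 ≈ 2.37

2.37px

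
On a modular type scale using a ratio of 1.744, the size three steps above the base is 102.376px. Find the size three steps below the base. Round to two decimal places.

3.64px

Moving from step +3 to step -3 is 6 steps down, so divide by r⁶.
102.376 ÷ 1.744⁶ = 102.376 ÷ 28.13707 ≈ 3.638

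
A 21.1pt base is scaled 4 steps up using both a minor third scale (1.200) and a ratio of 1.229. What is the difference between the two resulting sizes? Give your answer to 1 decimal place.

Minor third: 21.1 × 1.200⁴ = 43.753pt
At 1.229: 21.1 × 1.229⁴ = 48.138pt
Difference: 48.138 − 43.753 = 4.385pt

4.4pt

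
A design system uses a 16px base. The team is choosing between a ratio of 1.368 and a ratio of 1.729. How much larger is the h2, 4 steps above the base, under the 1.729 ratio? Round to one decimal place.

87.0px

At 1.368: 16.0 × 1.368⁴ = 56.036px
At 1.729: 16.0 × 1.729⁴ = 142.988px
Difference: 142.988 − 56.036 = 86.952px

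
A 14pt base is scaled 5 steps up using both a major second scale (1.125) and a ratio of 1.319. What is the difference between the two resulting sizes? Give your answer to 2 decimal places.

Major second: 14.0 × 1.125⁵ = 25.2285pt
At 1.319: 14.0 × 1.319⁵ = 55.8923pt
Difference: 55.8923 − 25.2285 = 30.6638pt

30.66pt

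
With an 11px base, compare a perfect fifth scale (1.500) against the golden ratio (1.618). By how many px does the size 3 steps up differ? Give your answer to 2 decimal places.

9.47px

Perfect fifth: 11.0 × 1.500³ = 37.1250px
Golden ratio: 11.0 × 1.618³ = 46.5938px
Difference: 46.5938 − 37.1250 = 9.4688px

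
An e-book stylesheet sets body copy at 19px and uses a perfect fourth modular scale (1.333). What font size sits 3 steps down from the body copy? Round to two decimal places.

19.0 ÷ 1.333³ = 19.0 ÷ 2.36859 ≈ 8.02

8.02px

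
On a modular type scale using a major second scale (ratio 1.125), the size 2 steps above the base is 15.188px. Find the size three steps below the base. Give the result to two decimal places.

8.43px

15.188 ÷ 1.125⁵ = 15.188 ÷ 1.80203 ≈ 8.428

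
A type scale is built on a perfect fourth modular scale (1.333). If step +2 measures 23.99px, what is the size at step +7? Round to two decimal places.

The gap is 7 − (2) = 5 steps, so the factor is 1.333^5.
23.99 × 1.333⁵ = 23.99 × 4.20873 ≈ 100.967

100.97px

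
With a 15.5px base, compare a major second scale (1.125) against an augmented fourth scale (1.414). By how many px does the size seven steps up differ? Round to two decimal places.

Major second: 15.5 × 1.125⁷ = 35.3508px
Augmented fourth: 15.5 × 1.414⁷ = 175.1772px
Difference: 175.1772 − 35.3508 = 139.8264px

139.83px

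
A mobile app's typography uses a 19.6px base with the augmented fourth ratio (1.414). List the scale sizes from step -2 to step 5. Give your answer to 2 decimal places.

Step -2: 19.6 ÷ 1.414² = 9.80
Step -1: 19.6 ÷ 1.414 = 13.86
Step 0: 19.6px
Step 1: 19.6 × 1.414 = 27.71
Step 2: 19.6 × 1.414² = 39.19
Step 3: 19.6 × 1.414³ = 55.41
Step 4: 19.6 × 1.414⁴ = 78.35
Step 5: 19.6 × 1.414⁵ = 110.79

9.80px, 13.86px, 19.60px, 27.71px, 39.19px, 55.41px, 78.35px, 110.79px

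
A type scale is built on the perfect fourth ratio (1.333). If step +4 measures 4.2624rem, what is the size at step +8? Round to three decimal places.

13.458rem

The gap is 8 − (4) = 4 steps, so the factor is 1.333^4.
4.2624 × 1.333⁴ = 4.2624 × 3.15733 ≈ 13.458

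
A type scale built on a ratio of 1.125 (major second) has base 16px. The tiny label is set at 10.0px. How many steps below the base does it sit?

4

1.125ⁿ = 16 / 10.0 = 1.6000
n = ln(1.6000) / ln(1.125) = 0.4700 / 0.1178 ≈ 3.99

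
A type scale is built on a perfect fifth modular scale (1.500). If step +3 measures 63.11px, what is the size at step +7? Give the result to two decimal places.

319.49px

The gap is 7 − (3) = 4 steps, so the factor is 1.500^4.
63.11 × 1.500⁴ = 63.11 × 5.06250 ≈ 319.494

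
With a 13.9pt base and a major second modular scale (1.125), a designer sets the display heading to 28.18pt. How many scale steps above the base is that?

1.125ⁿ = 28.18 / 13.9 = 2.0273
n = ln(2.0273) / ln(1.125) = 0.7067 / 0.1178 ≈ 6.00

6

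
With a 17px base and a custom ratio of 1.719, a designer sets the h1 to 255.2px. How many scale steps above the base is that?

5

1.719ⁿ = 255.2 / 17 = 15.0118
n = ln(15.0118) / ln(1.719) = 2.7088 / 0.5417 ≈ 5.00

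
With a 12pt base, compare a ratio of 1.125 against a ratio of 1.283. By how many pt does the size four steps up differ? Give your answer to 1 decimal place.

13.3pt

At 1.125: 12.0 × 1.125⁴ = 19.222pt
At 1.283: 12.0 × 1.283⁴ = 32.515pt
Difference: 32.515 − 19.222 = 13.293pt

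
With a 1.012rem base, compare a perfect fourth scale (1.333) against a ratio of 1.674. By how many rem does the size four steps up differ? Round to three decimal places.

Perfect fourth: 1.012 × 1.333⁴ = 3.19522rem
At 1.674: 1.012 × 1.674⁴ = 7.94698rem
Difference: 7.94698 − 3.19522 = 4.75176rem

4.752rem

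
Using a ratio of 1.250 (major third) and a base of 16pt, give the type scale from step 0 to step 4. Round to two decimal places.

Step 0: 16pt
Step 1: 16.0 × 1.250 = 20.00
Step 2: 16.0 × 1.250² = 25.00
Step 3: 16.0 × 1.250³ = 31.25
Step 4: 16.0 × 1.250⁴ = 39.06

16.00pt, 20.00pt, 25.00pt, 31.25pt, 39.06pt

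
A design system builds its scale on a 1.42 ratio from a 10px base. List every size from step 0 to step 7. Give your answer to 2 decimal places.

10.00px, 14.20px, 20.16px, 28.63px, 40.66px, 57.74px, 81.98px, 116.42px

Step 0: 10px
Step 1: 10.0 × 1.42 = 14.20
Step 2: 10.0 × 1.42² = 20.16
Step 3: 10.0 × 1.42³ = 28.63
Step 4: 10.0 × 1.42⁴ = 40.66
Step 5: 10.0 × 1.42⁵ = 57.74
Step 6: 10.0 × 1.42⁶ = 81.98
Step 7: 10.0 × 1.42⁷ = 116.42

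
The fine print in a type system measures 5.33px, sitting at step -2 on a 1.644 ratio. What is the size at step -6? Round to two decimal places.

0.73px

5.33 ÷ 1.644⁴ = 5.33 ÷ 7.30478 ≈ 0.730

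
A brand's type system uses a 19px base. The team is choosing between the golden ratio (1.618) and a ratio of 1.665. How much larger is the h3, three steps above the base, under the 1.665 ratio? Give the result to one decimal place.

7.2px

Golden ratio: 19.0 × 1.618³ = 80.480px
At 1.665: 19.0 × 1.665³ = 87.699px
Difference: 87.699 − 80.480 = 7.219px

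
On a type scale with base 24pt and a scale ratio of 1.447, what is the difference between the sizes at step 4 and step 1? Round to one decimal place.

70.5pt

Step 1: 24.0 × 1.447 = 34.728pt
Step 4: 24.0 × 1.447⁴ = 105.217pt
Difference: 105.217 − 34.728 = 70.489pt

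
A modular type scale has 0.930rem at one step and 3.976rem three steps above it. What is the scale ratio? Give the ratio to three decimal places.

r³ = 3.976 / 0.930, so r = (3.976/0.930)^(1/3).
r = 4.2753^(1/3) ≈ 1.6230

1.623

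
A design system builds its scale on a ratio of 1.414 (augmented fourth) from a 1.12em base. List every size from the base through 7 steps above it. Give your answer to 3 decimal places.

Step 0: 1.12em
Step 1: 1.12 × 1.414 = 1.584
Step 2: 1.12 × 1.414² = 2.239
Step 3: 1.12 × 1.414³ = 3.166
Step 4: 1.12 × 1.414⁴ = 4.477
Step 5: 1.12 × 1.414⁵ = 6.331
Step 6: 1.12 × 1.414⁶ = 8.952
Step 7: 1.12 × 1.414⁷ = 12.658

1.120em, 1.584em, 2.239em, 3.166em, 4.477em, 6.331em, 8.952em, 12.658em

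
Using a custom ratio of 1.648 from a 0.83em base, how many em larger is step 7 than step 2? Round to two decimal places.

Step 2: 0.83 × 1.648² = 2.2542em
Step 7: 0.83 × 1.648⁷ = 27.4018em
Difference: 27.4018 − 2.2542 = 25.1476em

25.15em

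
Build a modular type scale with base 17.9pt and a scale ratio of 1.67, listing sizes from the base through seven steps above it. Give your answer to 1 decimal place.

17.9pt, 29.9pt, 49.9pt, 83.4pt, 139.2pt, 232.5pt, 388.3pt, 648.4pt

Step 0: 17.9pt
Step 1: 17.9 × 1.67 = 29.9
Step 2: 17.9 × 1.67² = 49.9
Step 3: 17.9 × 1.67³ = 83.4
Step 4: 17.9 × 1.67⁴ = 139.2
Step 5: 17.9 × 1.67⁵ = 232.5
Step 6: 17.9 × 1.67⁶ = 388.3
Step 7: 17.9 × 1.67⁷ = 648.4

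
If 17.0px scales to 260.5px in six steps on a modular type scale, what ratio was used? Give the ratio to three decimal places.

r⁶ = 260.5 / 17.0, so r = (260.5/17.0)^(1/6).
r = 15.3235^(1/6) ≈ 1.5760

1.576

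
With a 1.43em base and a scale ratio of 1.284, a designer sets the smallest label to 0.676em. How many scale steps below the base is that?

3

1.284ⁿ = 1.43 / 0.676 = 2.1154
n = ln(2.1154) / ln(1.284) = 0.7492 / 0.2500 ≈ 3.00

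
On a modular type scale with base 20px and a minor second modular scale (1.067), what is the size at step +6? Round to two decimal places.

20.0 × 1.067⁶ = 20.0 × 1.47566 ≈ 29.51

29.51px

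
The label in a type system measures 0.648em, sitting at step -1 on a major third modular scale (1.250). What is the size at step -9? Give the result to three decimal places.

The gap is -9 − (-1) = -8 steps, so the factor is 1.250^-8.
0.648 ÷ 1.250⁸ = 0.648 ÷ 5.96046 ≈ 0.109

0.109em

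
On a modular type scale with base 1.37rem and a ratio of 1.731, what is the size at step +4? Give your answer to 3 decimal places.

12.300rem

1.37 × 1.731⁴ = 1.37 × 8.97818 ≈ 12.300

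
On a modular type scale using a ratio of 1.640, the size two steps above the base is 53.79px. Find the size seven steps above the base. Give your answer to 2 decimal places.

Moving from step +2 to step +7 is 5 steps up, so multiply by r⁵.
53.79 × 1.640⁵ = 53.79 × 11.86367 ≈ 638.147

638.15px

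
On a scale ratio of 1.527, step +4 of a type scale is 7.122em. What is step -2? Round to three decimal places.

0.562em

The gap is -2 − (4) = -6 steps, so the factor is 1.527^-6.
7.122 ÷ 1.527⁶ = 7.122 ÷ 12.67752 ≈ 0.562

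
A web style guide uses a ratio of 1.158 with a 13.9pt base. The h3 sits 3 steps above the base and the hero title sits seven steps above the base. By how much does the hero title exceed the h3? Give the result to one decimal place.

17.2pt

Step 3: 13.9 × 1.158³ = 21.584pt
Step 7: 13.9 × 1.158⁷ = 38.813pt
Difference: 38.813 − 21.584 = 17.229pt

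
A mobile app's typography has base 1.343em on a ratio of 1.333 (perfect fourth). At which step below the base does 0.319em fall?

1.333ⁿ = 1.343 / 0.319 = 4.2100
n = ln(4.2100) / ln(1.333) = 1.4375 / 0.2874 ≈ 5.00

5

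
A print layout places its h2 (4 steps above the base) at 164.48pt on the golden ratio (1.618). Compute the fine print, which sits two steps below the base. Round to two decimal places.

164.48 ÷ 1.618⁶ = 164.48 ÷ 17.94201 ≈ 9.167

9.17pt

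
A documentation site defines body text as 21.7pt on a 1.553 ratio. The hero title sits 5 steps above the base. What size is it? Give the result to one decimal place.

21.7 × 1.553⁵ = 21.7 × 9.03353 ≈ 196.03

196.0pt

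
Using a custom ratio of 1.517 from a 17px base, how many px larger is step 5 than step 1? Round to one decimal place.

Step 1: 17.0 × 1.517 = 25.789px
Step 5: 17.0 × 1.517⁵ = 136.577px
Difference: 136.577 − 25.789 = 110.788px

110.8px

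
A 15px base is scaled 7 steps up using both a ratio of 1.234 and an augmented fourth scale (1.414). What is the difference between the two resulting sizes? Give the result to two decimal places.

At 1.234: 15.0 × 1.234⁷ = 65.3578px
Augmented fourth: 15.0 × 1.414⁷ = 169.5263px
Difference: 169.5263 − 65.3578 = 104.1685px

104.17px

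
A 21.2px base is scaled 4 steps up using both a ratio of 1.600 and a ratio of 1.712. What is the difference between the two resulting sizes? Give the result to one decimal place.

At 1.600: 21.2 × 1.600⁴ = 138.936px
At 1.712: 21.2 × 1.712⁴ = 182.117px
Difference: 182.117 − 138.936 = 43.181px

43.2px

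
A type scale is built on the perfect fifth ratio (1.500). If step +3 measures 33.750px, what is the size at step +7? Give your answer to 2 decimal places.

170.86px

33.750 × 1.500⁴ = 33.750 × 5.06250 ≈ 170.859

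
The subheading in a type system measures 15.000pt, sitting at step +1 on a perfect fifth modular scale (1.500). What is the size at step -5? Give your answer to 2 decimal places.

1.32pt

15.000 ÷ 1.500⁶ = 15.000 ÷ 11.39062 ≈ 1.317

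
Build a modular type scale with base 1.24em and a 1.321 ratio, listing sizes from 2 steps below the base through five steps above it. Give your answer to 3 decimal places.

Step -2: 1.24 ÷ 1.321² = 0.711
Step -1: 1.24 ÷ 1.321 = 0.939
Step 0: 1.24em
Step 1: 1.24 × 1.321 = 1.638
Step 2: 1.24 × 1.321² = 2.164
Step 3: 1.24 × 1.321³ = 2.858
Step 4: 1.24 × 1.321⁴ = 3.776
Step 5: 1.24 × 1.321⁵ = 4.988

0.711em, 0.939em, 1.240em, 1.638em, 2.164em, 2.858em, 3.776em, 4.988em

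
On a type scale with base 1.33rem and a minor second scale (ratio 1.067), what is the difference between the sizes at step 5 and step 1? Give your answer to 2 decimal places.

0.42rem

Step 1: 1.33 × 1.067 = 1.4191rem
Step 5: 1.33 × 1.067⁵ = 1.8394rem
Difference: 1.8394 − 1.4191 = 0.4203rem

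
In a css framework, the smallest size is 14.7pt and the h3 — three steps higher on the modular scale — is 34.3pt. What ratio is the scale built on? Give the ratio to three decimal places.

1.326

r³ = 34.3 / 14.7, so r = (34.3/14.7)^(1/3).
r = 2.3333^(1/3) ≈ 1.3264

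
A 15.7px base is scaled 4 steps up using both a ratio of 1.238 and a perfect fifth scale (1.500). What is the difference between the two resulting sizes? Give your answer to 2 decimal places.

42.60px

At 1.238: 15.7 × 1.238⁴ = 36.8793px
Perfect fifth: 15.7 × 1.500⁴ = 79.4813px
Difference: 79.4813 − 36.8793 = 42.6020px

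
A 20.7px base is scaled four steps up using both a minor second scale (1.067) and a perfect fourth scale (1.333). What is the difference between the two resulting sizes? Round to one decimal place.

38.5px

Minor second: 20.7 × 1.067⁴ = 26.830px
Perfect fourth: 20.7 × 1.333⁴ = 65.357px
Difference: 65.357 − 26.830 = 38.527px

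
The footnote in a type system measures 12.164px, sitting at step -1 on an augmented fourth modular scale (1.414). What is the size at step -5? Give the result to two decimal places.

Moving from step -1 to step -5 is 4 steps down, so divide by r⁴.
12.164 ÷ 1.414⁴ = 12.164 ÷ 3.99758 ≈ 3.043

3.04px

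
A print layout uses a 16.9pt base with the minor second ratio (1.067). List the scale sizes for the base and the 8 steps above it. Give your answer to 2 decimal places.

16.90pt, 18.03pt, 19.24pt, 20.53pt, 21.91pt, 23.37pt, 24.94pt, 26.61pt, 28.39pt

Step 0: 16.9pt
Step 1: 16.9 × 1.067 = 18.03
Step 2: 16.9 × 1.067² = 19.24
Step 3: 16.9 × 1.067³ = 20.53
Step 4: 16.9 × 1.067⁴ = 21.91
Step 5: 16.9 × 1.067⁵ = 23.37
Step 6: 16.9 × 1.067⁶ = 24.94
Step 7: 16.9 × 1.067⁷ = 26.61
Step 8: 16.9 × 1.067⁸ = 28.39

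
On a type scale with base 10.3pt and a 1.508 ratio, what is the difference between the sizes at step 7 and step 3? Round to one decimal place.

147.3pt

Step 3: 10.3 × 1.508³ = 35.322pt
Step 7: 10.3 × 1.508⁷ = 182.661pt
Difference: 182.661 − 35.322 = 147.339pt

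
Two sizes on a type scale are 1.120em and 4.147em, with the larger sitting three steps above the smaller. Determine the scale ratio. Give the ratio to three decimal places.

1.547

The ratio satisfies 1.120 × r³ = 4.147, so r = (4.147 / 1.120)^(1/3).
r = 3.7027^(1/3) ≈ 1.5471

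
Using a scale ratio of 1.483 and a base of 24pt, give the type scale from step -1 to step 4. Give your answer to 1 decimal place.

16.2pt, 24.0pt, 35.6pt, 52.8pt, 78.3pt, 116.1pt

Step -1: 24.0 ÷ 1.483 = 16.2
Step 0: 24pt
Step 1: 24.0 × 1.483 = 35.6
Step 2: 24.0 × 1.483² = 52.8
Step 3: 24.0 × 1.483³ = 78.3
Step 4: 24.0 × 1.483⁴ = 116.1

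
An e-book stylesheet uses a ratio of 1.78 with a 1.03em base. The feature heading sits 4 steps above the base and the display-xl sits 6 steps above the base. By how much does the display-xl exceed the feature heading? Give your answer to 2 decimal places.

Step 4: 1.03 × 1.78⁴ = 10.3399em
Step 6: 1.03 × 1.78⁶ = 32.7610em
Difference: 32.7610 − 10.3399 = 22.4211em

22.42em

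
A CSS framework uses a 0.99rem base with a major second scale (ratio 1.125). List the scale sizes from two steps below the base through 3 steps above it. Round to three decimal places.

0.782rem, 0.880rem, 0.990rem, 1.114rem, 1.253rem, 1.410rem

Step -2: 0.99 ÷ 1.125² = 0.782
Step -1: 0.99 ÷ 1.125 = 0.880
Step 0: 0.99rem
Step 1: 0.99 × 1.125 = 1.114
Step 2: 0.99 × 1.125² = 1.253
Step 3: 0.99 × 1.125³ = 1.410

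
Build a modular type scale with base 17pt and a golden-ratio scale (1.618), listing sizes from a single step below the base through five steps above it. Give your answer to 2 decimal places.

Step -1: 17.0 ÷ 1.618 = 10.51
Step 0: 17pt
Step 1: 17.0 × 1.618 = 27.51
Step 2: 17.0 × 1.618² = 44.50
Step 3: 17.0 × 1.618³ = 72.01
Step 4: 17.0 × 1.618⁴ = 116.51
Step 5: 17.0 × 1.618⁵ = 188.51

10.51pt, 17.00pt, 27.51pt, 44.50pt, 72.01pt, 116.51pt, 188.51pt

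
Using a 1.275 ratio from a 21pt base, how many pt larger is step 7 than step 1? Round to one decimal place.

88.2pt

Step 1: 21.0 × 1.275 = 26.775pt
Step 7: 21.0 × 1.275⁷ = 115.025pt
Difference: 115.025 − 26.775 = 88.250pt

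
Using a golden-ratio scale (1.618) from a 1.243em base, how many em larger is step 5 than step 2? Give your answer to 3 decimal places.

10.530em

Step 2: 1.243 × 1.618² = 3.25408em
Step 5: 1.243 × 1.618⁵ = 13.78363em
Difference: 13.78363 − 3.25408 = 10.52955em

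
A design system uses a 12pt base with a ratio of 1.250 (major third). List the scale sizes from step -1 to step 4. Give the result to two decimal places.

Step -1: 12.0 ÷ 1.250 = 9.60
Step 0: 12pt
Step 1: 12.0 × 1.250 = 15.00
Step 2: 12.0 × 1.250² = 18.75
Step 3: 12.0 × 1.250³ = 23.44
Step 4: 12.0 × 1.250⁴ = 29.30

9.60pt, 12.00pt, 15.00pt, 18.75pt, 23.44pt, 29.30pt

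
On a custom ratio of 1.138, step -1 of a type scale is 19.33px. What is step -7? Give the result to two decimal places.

8.90px

The gap is -7 − (-1) = -6 steps, so the factor is 1.138^-6.
19.33 ÷ 1.138⁶ = 19.33 ÷ 2.17197 ≈ 8.900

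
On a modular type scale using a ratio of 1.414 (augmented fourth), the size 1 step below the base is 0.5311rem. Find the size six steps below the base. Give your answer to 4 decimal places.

The gap is -6 − (-1) = -5 steps, so the factor is 1.414^-5.
0.5311 ÷ 1.414⁵ = 0.5311 ÷ 5.65258 ≈ 0.0940

0.0940rem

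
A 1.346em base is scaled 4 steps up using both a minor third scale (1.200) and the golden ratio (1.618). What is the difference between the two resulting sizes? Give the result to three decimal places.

6.434em

Minor third: 1.346 × 1.200⁴ = 2.79107em
Golden ratio: 1.346 × 1.618⁴ = 9.22485em
Difference: 9.22485 − 2.79107 = 6.43378em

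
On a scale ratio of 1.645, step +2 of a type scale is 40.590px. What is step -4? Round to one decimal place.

2.0px

40.590 ÷ 1.645⁶ = 40.590 ÷ 19.81506 ≈ 2.048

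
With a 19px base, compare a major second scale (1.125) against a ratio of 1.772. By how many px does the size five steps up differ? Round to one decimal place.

297.7px

Major second: 19.0 × 1.125⁵ = 34.239px
At 1.772: 19.0 × 1.772⁵ = 331.950px
Difference: 331.950 − 34.239 = 297.711px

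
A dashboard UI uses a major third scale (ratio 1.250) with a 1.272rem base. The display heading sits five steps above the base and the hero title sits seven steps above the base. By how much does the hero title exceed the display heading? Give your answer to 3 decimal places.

Step 5: 1.272 × 1.250⁵ = 3.88184rem
Step 7: 1.272 × 1.250⁷ = 6.06537rem
Difference: 6.06537 − 3.88184 = 2.18353rem

2.184rem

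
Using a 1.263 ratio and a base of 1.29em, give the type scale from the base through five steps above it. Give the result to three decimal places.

1.290em, 1.629em, 2.058em, 2.599em, 3.282em, 4.146em

Step 0: 1.29em
Step 1: 1.29 × 1.263 = 1.629
Step 2: 1.29 × 1.263² = 2.058
Step 3: 1.29 × 1.263³ = 2.599
Step 4: 1.29 × 1.263⁴ = 3.282
Step 5: 1.29 × 1.263⁵ = 4.146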